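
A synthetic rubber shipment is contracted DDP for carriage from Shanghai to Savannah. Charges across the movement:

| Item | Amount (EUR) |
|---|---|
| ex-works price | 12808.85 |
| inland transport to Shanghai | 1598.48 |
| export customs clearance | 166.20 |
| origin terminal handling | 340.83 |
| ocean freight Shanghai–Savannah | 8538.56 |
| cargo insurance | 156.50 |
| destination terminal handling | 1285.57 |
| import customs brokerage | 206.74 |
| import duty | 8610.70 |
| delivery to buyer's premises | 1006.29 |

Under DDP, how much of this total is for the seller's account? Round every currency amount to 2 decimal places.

Seller's account: EUR 34718.72

DDP: the seller bears all costs including import duty.
Seller's account: goods 12808.85 + inland to port 1598.48 + export clearance 166.20 + origin terminal 340.83 + freight 8538.56 + insurance 156.50 + destination terminal 1285.57 + brokerage 206.74 + duty 8610.70 + delivery 1006.29 = 34718.72
Buyer's account: 0.00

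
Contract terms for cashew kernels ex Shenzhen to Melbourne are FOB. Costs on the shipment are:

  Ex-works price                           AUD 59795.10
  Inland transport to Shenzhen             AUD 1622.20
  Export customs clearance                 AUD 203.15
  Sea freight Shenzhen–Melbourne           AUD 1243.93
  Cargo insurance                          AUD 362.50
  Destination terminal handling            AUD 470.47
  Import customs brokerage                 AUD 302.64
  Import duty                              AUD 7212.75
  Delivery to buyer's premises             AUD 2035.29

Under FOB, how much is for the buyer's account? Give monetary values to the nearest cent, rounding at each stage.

FOB: the seller bears costs until goods are on board at the origin port; the buyer bears freight, insurance and all costs thereafter.
Seller's account: goods 59795.10 + inland to port 1622.20 + export clearance 203.15 = 61620.45
Buyer's account: freight 1243.93 + insurance 362.50 + destination terminal 470.47 + brokerage 302.64 + duty 7212.75 + delivery 2035.29 = 11627.58

Buyer's account: AUD 11627.58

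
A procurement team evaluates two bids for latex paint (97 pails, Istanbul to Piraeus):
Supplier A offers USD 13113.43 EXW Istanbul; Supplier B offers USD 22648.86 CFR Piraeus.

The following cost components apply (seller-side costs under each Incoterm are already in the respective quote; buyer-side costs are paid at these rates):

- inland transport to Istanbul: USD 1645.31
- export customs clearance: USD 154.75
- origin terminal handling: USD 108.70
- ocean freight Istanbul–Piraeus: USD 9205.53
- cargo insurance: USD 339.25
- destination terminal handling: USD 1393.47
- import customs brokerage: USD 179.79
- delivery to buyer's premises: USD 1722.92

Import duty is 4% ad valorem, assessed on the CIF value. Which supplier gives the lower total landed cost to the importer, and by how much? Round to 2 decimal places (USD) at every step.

Supplier B is cheaper by USD 1642.02

Supplier A (EXW):
CIF value = EXW price + inland to port + export clearance + origin terminal + freight + insurance = 13113.43 + 1645.31 + 154.75 + 108.70 + 9205.53 + 339.25 = 24566.97
Import duty = 24566.97 × 4% = 982.68
Buyer bears (A): 1645.31 + 154.75 + 108.70 + 9205.53 + 339.25 + 1393.47 + 179.79 + 1722.92 = 14749.72
Landed cost (A) = invoice 13113.43 + 14749.72 + duty 982.68 = 28845.83
Supplier B (CFR):
CIF value = CFR price + insurance = 22648.86 + 339.25 = 22988.11
Import duty = 22988.11 × 4% = 919.52
Buyer bears (B): 339.25 + 1393.47 + 179.79 + 1722.92 = 3635.43
Landed cost (B) = invoice 22648.86 + 3635.43 + duty 919.52 = 27203.81
Difference = |28845.83 − 27203.81| = 1642.02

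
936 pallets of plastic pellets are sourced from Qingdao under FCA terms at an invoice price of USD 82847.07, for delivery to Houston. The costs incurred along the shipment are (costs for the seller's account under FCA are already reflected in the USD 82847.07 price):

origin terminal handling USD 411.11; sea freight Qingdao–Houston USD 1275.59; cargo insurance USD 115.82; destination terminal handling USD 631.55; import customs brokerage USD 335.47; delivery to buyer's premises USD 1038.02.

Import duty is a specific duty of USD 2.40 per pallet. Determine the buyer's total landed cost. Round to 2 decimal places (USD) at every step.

Total landed cost: USD 88901.03

FCA: the seller delivers export-cleared goods to the carrier; the buyer bears costs from that point.
CIF value = FCA price + origin terminal + freight + insurance = 82847.07 + 411.11 + 1275.59 + 115.82 = 84649.59
Import duty = 936 × 2.40 = 2246.40
Buyer bears: origin terminal 411.11 + freight 1275.59 + insurance 115.82 + destination terminal 631.55 + brokerage 335.47 + delivery 1038.02 + duty 2246.40 = 6053.96
Landed cost = invoice 82847.07 + 6053.96 = 88901.03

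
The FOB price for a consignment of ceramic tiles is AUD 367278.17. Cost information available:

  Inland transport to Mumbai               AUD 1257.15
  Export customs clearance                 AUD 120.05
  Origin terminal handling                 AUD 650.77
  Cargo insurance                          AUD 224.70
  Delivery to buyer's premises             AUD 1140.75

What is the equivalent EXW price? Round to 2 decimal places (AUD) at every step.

Not relevant to the conversion: delivery, insurance — on the buyer under both terms; not part of either seller's price.
From FOB to EXW, the seller no longer bears: inland to port, export clearance, origin terminal.
EXW price = 367278.17 − 1257.15 − 120.05 − 650.77 = 365250.20

EXW price: AUD 365250.20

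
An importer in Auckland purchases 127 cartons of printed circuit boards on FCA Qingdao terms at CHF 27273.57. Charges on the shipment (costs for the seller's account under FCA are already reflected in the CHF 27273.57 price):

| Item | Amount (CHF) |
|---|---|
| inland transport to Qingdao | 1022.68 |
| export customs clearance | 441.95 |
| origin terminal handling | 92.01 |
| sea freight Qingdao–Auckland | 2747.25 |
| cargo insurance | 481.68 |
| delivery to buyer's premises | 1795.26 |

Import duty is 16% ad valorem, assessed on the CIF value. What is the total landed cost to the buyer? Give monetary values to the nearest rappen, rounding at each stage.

Total landed cost: CHF 37284.89

FCA: the seller delivers export-cleared goods to the carrier; the buyer bears costs from that point.
Already in the invoice (seller's account under FCA): inland to port, export clearance — exclude.
CIF value = FCA price + origin terminal + freight + insurance = 27273.57 + 92.01 + 2747.25 + 481.68 = 30594.51
Import duty = 30594.51 × 16% = 4895.12
Buyer bears: origin terminal 92.01 + freight 2747.25 + insurance 481.68 + delivery 1795.26 + duty 4895.12 = 10011.32
Landed cost = invoice 27273.57 + 10011.32 = 37284.89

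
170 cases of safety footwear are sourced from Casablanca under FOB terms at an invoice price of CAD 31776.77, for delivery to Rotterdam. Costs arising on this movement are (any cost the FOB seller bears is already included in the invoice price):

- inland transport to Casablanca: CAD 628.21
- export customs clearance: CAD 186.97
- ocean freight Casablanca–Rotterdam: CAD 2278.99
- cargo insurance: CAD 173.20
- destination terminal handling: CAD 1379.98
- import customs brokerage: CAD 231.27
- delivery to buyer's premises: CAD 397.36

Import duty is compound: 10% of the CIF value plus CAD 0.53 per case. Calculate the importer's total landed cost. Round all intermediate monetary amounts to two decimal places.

Total landed cost: CAD 39750.57

FOB: the seller bears costs until goods are on board at the origin port; the buyer bears freight, insurance and all costs thereafter.
Already in the invoice (seller's account under FOB): inland to port, export clearance — exclude.
CIF value = FOB price + freight + insurance = 31776.77 + 2278.99 + 173.20 = 34228.96
Ad valorem component: 34228.96 × 10% = 3422.90
Specific component: 170 × 0.53 = 90.10
Import duty = 3422.90 + 90.10 = 3513.00
Buyer bears: freight 2278.99 + insurance 173.20 + destination terminal 1379.98 + brokerage 231.27 + delivery 397.36 + duty 3513.00 = 7973.80
Landed cost = invoice 31776.77 + 7973.80 = 39750.57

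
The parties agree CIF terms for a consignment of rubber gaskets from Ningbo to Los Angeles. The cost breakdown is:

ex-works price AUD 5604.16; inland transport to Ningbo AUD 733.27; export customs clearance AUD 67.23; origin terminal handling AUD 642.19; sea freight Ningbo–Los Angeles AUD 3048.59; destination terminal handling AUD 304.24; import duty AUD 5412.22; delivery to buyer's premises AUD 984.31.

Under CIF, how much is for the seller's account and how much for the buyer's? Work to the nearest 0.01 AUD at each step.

CIF: the seller pays costs through ocean freight and marine insurance to the destination port.
Seller's account: goods 5604.16 + inland to port 733.27 + export clearance 67.23 + origin terminal 642.19 + freight 3048.59 = 10095.44
Buyer's account: destination terminal 304.24 + duty 5412.22 + delivery 984.31 = 6700.77

Seller: AUD 10095.44; buyer: AUD 6700.77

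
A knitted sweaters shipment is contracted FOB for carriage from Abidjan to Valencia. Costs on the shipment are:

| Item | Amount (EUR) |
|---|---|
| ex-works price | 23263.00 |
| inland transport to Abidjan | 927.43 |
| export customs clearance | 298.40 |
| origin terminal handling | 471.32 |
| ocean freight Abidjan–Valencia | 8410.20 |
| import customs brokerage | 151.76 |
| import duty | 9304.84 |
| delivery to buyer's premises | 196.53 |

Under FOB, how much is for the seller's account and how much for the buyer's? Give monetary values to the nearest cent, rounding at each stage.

Seller: EUR 24960.15; buyer: EUR 18063.33

FOB: the seller bears costs until goods are on board at the origin port; the buyer bears freight, insurance and all costs thereafter.
Seller's account: goods 23263.00 + inland to port 927.43 + export clearance 298.40 + origin terminal 471.32 = 24960.15
Buyer's account: freight 8410.20 + brokerage 151.76 + duty 9304.84 + delivery 196.53 = 18063.33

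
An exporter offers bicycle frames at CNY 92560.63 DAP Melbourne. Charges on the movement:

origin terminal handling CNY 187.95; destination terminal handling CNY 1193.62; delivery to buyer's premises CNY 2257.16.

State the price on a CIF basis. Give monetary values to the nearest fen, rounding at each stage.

Not relevant to the conversion: origin terminal — on the seller under both DAP and CIF; already in the DAP price and stays in the CIF price.
From DAP to CIF, the seller no longer bears: destination terminal, delivery.
CIF price = 92560.63 − 1193.62 − 2257.16 = 89109.85

CIF price: CNY 89109.85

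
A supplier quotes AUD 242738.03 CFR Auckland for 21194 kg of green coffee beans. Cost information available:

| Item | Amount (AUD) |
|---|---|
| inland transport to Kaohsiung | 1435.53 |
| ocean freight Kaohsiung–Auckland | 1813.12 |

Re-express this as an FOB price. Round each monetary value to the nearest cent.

Not relevant to the conversion: inland to port — on the seller under both CFR and FOB; already in the CFR price and stays in the FOB price.
From CFR to FOB, the seller no longer bears: freight.
FOB price = 242738.03 − 1813.12 = 240924.91

FOB price: AUD 240924.91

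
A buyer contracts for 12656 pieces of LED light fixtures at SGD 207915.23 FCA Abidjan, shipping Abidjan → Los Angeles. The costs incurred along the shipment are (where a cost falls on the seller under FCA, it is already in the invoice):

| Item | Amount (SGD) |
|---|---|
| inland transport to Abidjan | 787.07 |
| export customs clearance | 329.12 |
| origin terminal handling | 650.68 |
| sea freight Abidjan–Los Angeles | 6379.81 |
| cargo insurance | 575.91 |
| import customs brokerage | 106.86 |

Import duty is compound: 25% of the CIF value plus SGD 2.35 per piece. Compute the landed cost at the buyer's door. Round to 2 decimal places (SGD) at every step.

FCA: the seller delivers export-cleared goods to the carrier; the buyer bears costs from that point.
Already in the invoice (seller's account under FCA): inland to port, export clearance — exclude.
CIF value = FCA price + origin terminal + freight + insurance = 207915.23 + 650.68 + 6379.81 + 575.91 = 215521.63
Ad valorem component: 215521.63 × 25% = 53880.41
Specific component: 12656 × 2.35 = 29741.60
Import duty = 53880.41 + 29741.60 = 83622.01
Buyer bears: origin terminal 650.68 + freight 6379.81 + insurance 575.91 + brokerage 106.86 + duty 83622.01 = 91335.27
Landed cost = invoice 207915.23 + 91335.27 = 299250.50

Total landed cost: SGD 299250.50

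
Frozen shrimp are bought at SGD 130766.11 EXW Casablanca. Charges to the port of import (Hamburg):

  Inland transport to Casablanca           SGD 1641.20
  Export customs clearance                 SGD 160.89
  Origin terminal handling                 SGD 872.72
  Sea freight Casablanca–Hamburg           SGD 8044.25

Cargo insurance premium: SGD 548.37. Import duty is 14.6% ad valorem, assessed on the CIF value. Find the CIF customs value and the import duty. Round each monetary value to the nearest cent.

CIF = EXW price + pre-shipment costs + freight + insurance
CIF = 130766.11 + 1641.20 + 160.89 + 872.72 + 8044.25 + 548.37 = 142033.54
Import duty = 142033.54 × 14.6% = 20736.90

CIF value: SGD 142033.54; import duty: SGD 20736.90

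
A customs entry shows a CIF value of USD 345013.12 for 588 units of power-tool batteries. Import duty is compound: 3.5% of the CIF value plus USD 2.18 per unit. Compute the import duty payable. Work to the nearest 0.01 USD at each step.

Import duty: USD 13357.30

Ad valorem component: 345013.12 × 3.5% = 12075.46
Specific component: 588 × 2.18 = 1281.84
Import duty = 12075.46 + 1281.84 = 13357.30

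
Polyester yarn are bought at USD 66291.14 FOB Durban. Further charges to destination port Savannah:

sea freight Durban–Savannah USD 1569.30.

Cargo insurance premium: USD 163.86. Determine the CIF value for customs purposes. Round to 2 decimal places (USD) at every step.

CIF = FOB price + freight + insurance
CIF = 66291.14 + 1569.30 + 163.86 = 68024.30

CIF value: USD 68024.30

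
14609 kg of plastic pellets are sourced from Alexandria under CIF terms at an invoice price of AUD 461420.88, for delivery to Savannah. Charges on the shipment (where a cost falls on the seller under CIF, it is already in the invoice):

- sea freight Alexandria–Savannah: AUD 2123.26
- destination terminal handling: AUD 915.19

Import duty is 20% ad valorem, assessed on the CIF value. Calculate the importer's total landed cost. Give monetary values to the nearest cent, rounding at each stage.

CIF: the seller pays costs through ocean freight and marine insurance to the destination port.
Already in the invoice (seller's account under CIF): freight — exclude.
The CIF price already equals the CIF value: 461420.88
Import duty = 461420.88 × 20% = 92284.18
Buyer bears: destination terminal 915.19 + duty 92284.18 = 93199.37
Landed cost = invoice 461420.88 + 93199.37 = 554620.25

Total landed cost: AUD 554620.25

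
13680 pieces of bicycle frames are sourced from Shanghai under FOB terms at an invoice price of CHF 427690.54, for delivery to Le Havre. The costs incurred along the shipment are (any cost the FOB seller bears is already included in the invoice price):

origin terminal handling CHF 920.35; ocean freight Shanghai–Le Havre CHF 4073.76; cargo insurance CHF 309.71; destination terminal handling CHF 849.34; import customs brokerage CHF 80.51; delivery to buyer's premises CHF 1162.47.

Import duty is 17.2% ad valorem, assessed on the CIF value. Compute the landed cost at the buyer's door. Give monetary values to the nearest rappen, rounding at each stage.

FOB: the seller bears costs until goods are on board at the origin port; the buyer bears freight, insurance and all costs thereafter.
Already in the invoice (seller's account under FOB): origin terminal — exclude.
CIF value = FOB price + freight + insurance = 427690.54 + 4073.76 + 309.71 = 432074.01
Import duty = 432074.01 × 17.2% = 74316.73
Buyer bears: freight 4073.76 + insurance 309.71 + destination terminal 849.34 + brokerage 80.51 + delivery 1162.47 + duty 74316.73 = 80792.52
Landed cost = invoice 427690.54 + 80792.52 = 508483.06

Total landed cost: CHF 508483.06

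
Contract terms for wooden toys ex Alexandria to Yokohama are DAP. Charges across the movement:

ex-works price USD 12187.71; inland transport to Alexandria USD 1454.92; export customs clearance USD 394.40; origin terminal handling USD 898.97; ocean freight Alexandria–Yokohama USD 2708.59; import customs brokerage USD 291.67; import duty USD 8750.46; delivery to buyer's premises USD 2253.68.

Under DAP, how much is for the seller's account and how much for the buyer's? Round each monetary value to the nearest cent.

Seller: USD 19898.27; buyer: USD 9042.13

DAP: the seller bears all costs to the named destination except import duty and clearance.
Seller's account: goods 12187.71 + inland to port 1454.92 + export clearance 394.40 + origin terminal 898.97 + freight 2708.59 + delivery 2253.68 = 19898.27
Buyer's account: brokerage 291.67 + duty 8750.46 = 9042.13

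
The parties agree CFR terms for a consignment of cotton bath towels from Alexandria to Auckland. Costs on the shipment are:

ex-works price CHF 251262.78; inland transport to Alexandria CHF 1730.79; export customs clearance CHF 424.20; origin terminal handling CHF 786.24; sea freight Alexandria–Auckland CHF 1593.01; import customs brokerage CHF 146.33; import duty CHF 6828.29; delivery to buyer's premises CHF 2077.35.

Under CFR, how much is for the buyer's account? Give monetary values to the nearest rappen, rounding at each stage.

CFR: the seller pays costs through ocean freight to the destination port, but not insurance.
Seller's account: goods 251262.78 + inland to port 1730.79 + export clearance 424.20 + origin terminal 786.24 + freight 1593.01 = 255797.02
Buyer's account: brokerage 146.33 + duty 6828.29 + delivery 2077.35 = 9051.97

Buyer's account: CHF 9051.97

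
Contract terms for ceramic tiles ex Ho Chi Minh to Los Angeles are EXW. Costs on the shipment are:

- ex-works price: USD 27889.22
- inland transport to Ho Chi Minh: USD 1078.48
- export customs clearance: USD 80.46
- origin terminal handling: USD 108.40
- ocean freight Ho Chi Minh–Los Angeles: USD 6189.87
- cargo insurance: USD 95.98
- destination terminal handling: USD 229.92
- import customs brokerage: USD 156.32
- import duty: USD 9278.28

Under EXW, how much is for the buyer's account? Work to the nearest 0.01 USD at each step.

EXW: the seller makes goods available at their premises; the buyer bears all onward costs.
Seller's account: goods 27889.22 = 27889.22
Buyer's account: inland to port 1078.48 + export clearance 80.46 + origin terminal 108.40 + freight 6189.87 + insurance 95.98 + destination terminal 229.92 + brokerage 156.32 + duty 9278.28 = 17217.71

Buyer's account: USD 17217.71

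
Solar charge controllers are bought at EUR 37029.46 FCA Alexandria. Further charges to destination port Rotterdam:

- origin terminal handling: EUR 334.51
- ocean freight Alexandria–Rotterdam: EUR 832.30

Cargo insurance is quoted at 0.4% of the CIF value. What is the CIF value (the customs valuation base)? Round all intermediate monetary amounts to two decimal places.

Let C be the CIF value. C = FCA price + pre-shipment costs + freight + 0.4% × C
C − 0.4% × C = 37029.46 + 334.51 + 832.30
0.996 × C = 38196.27
C = 38196.27 / 0.996 = 38349.67
Insurance premium = 0.4% × 38349.67 = 153.40

CIF value: EUR 38349.67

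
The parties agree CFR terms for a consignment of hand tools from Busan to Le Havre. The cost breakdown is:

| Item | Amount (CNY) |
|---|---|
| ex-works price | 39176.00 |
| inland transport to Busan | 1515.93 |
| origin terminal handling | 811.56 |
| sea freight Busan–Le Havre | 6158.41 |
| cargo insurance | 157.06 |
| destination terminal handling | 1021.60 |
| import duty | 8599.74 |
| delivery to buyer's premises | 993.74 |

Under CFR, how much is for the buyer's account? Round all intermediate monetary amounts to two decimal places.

CFR: the seller pays costs through ocean freight to the destination port, but not insurance.
Seller's account: goods 39176.00 + inland to port 1515.93 + origin terminal 811.56 + freight 6158.41 = 47661.90
Buyer's account: insurance 157.06 + destination terminal 1021.60 + duty 8599.74 + delivery 993.74 = 10772.14

Buyer's account: CNY 10772.14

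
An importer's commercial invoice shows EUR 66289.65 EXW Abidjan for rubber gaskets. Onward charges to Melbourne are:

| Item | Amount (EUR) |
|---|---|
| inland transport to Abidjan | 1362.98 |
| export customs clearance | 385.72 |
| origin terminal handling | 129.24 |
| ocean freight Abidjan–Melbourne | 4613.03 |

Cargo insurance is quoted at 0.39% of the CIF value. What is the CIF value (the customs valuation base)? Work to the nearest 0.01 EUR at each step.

Let C be the CIF value. C = EXW price + pre-shipment costs + freight + 0.39% × C
C − 0.39% × C = 66289.65 + 1362.98 + 385.72 + 129.24 + 4613.03
0.9961 × C = 72780.62
C = 72780.62 / 0.9961 = 73065.58
Insurance premium = 0.39% × 73065.58 = 284.96

CIF value: EUR 73065.58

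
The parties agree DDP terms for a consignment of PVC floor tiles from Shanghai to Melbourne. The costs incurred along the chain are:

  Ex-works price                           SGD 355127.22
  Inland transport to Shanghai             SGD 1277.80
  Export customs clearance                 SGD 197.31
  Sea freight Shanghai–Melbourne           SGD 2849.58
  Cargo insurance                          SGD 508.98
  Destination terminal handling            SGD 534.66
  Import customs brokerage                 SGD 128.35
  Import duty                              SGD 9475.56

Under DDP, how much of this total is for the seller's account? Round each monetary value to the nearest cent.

DDP: the seller bears all costs including import duty.
Seller's account: goods 355127.22 + inland to port 1277.80 + export clearance 197.31 + freight 2849.58 + insurance 508.98 + destination terminal 534.66 + brokerage 128.35 + duty 9475.56 = 370099.46
Buyer's account: 0.00

Seller's account: SGD 370099.46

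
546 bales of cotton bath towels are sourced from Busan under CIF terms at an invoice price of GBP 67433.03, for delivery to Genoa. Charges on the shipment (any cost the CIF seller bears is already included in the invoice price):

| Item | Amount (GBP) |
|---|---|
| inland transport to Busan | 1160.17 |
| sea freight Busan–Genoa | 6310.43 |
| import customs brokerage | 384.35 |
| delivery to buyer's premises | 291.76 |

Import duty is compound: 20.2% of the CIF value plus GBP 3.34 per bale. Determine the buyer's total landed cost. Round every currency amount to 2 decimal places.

CIF: the seller pays costs through ocean freight and marine insurance to the destination port.
Already in the invoice (seller's account under CIF): inland to port, freight — exclude.
The CIF price already equals the CIF value: 67433.03
Ad valorem component: 67433.03 × 20.2% = 13621.47
Specific component: 546 × 3.34 = 1823.64
Import duty = 13621.47 + 1823.64 = 15445.11
Buyer bears: brokerage 384.35 + delivery 291.76 + duty 15445.11 = 16121.22
Landed cost = invoice 67433.03 + 16121.22 = 83554.25

Total landed cost: GBP 83554.25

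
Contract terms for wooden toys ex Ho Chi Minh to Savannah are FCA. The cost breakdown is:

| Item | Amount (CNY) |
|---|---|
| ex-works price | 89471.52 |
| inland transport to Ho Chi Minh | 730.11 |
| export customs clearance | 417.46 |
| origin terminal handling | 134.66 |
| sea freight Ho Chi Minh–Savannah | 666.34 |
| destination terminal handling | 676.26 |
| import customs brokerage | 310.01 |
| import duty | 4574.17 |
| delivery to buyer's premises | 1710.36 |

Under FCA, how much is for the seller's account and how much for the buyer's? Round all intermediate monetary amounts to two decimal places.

FCA: the seller delivers export-cleared goods to the carrier; the buyer bears costs from that point.
Seller's account: goods 89471.52 + inland to port 730.11 + export clearance 417.46 = 90619.09
Buyer's account: origin terminal 134.66 + freight 666.34 + destination terminal 676.26 + brokerage 310.01 + duty 4574.17 + delivery 1710.36 = 8071.80

Seller: CNY 90619.09; buyer: CNY 8071.80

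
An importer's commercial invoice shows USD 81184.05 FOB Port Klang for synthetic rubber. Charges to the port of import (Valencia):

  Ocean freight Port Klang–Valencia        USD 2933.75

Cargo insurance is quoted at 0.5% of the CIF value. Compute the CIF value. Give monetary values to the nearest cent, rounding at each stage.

Let C be the CIF value. C = FOB price + freight + 0.5% × C
C − 0.5% × C = 81184.05 + 2933.75
0.995 × C = 84117.80
C = 84117.80 / 0.995 = 84540.50
Insurance premium = 0.5% × 84540.50 = 422.70

CIF value: USD 84540.50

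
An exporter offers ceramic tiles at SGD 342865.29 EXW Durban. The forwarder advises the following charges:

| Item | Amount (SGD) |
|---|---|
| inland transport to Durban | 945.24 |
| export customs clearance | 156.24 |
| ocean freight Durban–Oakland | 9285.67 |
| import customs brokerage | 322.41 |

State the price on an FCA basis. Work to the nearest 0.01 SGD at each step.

Not relevant to the conversion: brokerage, freight — on the buyer under both terms; not part of either seller's price.
From EXW to FCA, the seller additionally bears: inland to port, export clearance.
FCA price = 342865.29 + 945.24 + 156.24 = 343966.77

FCA price: SGD 343966.77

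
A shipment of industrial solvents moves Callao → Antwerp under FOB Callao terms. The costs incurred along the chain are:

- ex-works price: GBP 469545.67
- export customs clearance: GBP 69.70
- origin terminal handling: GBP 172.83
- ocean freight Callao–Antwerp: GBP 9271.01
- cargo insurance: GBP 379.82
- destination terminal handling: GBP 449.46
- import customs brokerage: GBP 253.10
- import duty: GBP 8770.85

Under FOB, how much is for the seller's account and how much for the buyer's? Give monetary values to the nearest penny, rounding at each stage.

FOB: the seller bears costs until goods are on board at the origin port; the buyer bears freight, insurance and all costs thereafter.
Seller's account: goods 469545.67 + export clearance 69.70 + origin terminal 172.83 = 469788.20
Buyer's account: freight 9271.01 + insurance 379.82 + destination terminal 449.46 + brokerage 253.10 + duty 8770.85 = 19124.24

Seller: GBP 469788.20; buyer: GBP 19124.24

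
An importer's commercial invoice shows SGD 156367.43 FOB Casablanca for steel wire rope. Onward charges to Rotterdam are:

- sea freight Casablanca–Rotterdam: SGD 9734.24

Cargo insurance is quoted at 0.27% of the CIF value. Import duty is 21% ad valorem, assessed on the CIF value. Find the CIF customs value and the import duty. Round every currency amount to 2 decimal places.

Let C be the CIF value. C = FOB price + freight + 0.27% × C
C − 0.27% × C = 156367.43 + 9734.24
0.9973 × C = 166101.67
C = 166101.67 / 0.9973 = 166551.36
Insurance premium = 0.27% × 166551.36 = 449.69
Import duty = 166551.36 × 21% = 34975.79

CIF value: SGD 166551.36; import duty: SGD 34975.79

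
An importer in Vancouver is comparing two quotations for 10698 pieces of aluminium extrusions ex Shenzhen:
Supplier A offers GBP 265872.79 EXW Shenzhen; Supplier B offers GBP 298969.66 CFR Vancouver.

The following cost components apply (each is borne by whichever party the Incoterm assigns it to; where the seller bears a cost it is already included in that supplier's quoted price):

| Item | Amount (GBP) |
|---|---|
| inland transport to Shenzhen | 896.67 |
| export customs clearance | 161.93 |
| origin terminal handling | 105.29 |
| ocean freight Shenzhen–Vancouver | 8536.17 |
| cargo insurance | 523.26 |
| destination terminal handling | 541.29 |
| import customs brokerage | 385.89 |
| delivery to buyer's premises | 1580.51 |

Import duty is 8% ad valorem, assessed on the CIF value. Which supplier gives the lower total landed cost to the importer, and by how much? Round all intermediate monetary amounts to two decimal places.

Supplier A (EXW):
CIF value = EXW price + inland to port + export clearance + origin terminal + freight + insurance = 265872.79 + 896.67 + 161.93 + 105.29 + 8536.17 + 523.26 = 276096.11
Import duty = 276096.11 × 8% = 22087.69
Buyer bears (A): 896.67 + 161.93 + 105.29 + 8536.17 + 523.26 + 541.29 + 385.89 + 1580.51 = 12731.01
Landed cost (A) = invoice 265872.79 + 12731.01 + duty 22087.69 = 300691.49
Supplier B (CFR):
CIF value = CFR price + insurance = 298969.66 + 523.26 = 299492.92
Import duty = 299492.92 × 8% = 23959.43
Buyer bears (B): 523.26 + 541.29 + 385.89 + 1580.51 = 3030.95
Landed cost (B) = invoice 298969.66 + 3030.95 + duty 23959.43 = 325960.04
Difference = |300691.49 − 325960.04| = 25268.55

Supplier A is cheaper by GBP 25268.55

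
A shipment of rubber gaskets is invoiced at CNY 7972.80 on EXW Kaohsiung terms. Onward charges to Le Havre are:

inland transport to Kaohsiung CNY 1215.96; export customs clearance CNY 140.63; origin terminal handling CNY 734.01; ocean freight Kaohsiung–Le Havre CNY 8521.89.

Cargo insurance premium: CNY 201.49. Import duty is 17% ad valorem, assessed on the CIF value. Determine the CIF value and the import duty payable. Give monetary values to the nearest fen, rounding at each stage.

CIF value: CNY 18786.78; import duty: CNY 3193.75

CIF = EXW price + pre-shipment costs + freight + insurance
CIF = 7972.80 + 1215.96 + 140.63 + 734.01 + 8521.89 + 201.49 = 18786.78
Import duty = 18786.78 × 17% = 3193.75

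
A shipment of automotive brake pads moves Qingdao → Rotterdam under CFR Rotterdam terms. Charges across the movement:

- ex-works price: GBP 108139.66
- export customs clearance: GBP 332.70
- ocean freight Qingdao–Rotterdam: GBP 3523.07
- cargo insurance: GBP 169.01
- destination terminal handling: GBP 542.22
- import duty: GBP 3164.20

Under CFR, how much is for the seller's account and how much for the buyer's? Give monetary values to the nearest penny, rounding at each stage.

CFR: the seller pays costs through ocean freight to the destination port, but not insurance.
Seller's account: goods 108139.66 + export clearance 332.70 + freight 3523.07 = 111995.43
Buyer's account: insurance 169.01 + destination terminal 542.22 + duty 3164.20 = 3875.43

Seller: GBP 111995.43; buyer: GBP 3875.43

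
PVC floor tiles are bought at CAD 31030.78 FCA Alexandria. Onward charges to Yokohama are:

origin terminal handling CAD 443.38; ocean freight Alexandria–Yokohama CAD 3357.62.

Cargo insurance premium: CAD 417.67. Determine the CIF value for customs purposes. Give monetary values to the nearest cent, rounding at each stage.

CIF = FCA price + pre-shipment costs + freight + insurance
CIF = 31030.78 + 443.38 + 3357.62 + 417.67 = 35249.45

CIF value: CAD 35249.45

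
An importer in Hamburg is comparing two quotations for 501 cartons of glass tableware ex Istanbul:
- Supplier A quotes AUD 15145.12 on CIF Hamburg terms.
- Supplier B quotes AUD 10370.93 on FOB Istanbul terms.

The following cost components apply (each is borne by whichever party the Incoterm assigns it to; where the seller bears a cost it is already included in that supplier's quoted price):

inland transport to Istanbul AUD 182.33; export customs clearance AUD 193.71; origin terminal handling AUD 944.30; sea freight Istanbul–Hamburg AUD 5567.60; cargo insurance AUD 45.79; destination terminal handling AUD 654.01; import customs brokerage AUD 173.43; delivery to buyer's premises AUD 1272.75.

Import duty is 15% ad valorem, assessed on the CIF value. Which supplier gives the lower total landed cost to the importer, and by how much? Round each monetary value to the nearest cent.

Supplier A (CIF):
The CIF price already equals the CIF value: 15145.12
Import duty = 15145.12 × 15% = 2271.77
Buyer bears (A): 654.01 + 173.43 + 1272.75 = 2100.19
Landed cost (A) = invoice 15145.12 + 2100.19 + duty 2271.77 = 19517.08
Supplier B (FOB):
CIF value = FOB price + freight + insurance = 10370.93 + 5567.60 + 45.79 = 15984.32
Import duty = 15984.32 × 15% = 2397.65
Buyer bears (B): 5567.60 + 45.79 + 654.01 + 173.43 + 1272.75 = 7713.58
Landed cost (B) = invoice 10370.93 + 7713.58 + duty 2397.65 = 20482.16
Difference = |19517.08 − 20482.16| = 965.08

Supplier A is cheaper by AUD 965.08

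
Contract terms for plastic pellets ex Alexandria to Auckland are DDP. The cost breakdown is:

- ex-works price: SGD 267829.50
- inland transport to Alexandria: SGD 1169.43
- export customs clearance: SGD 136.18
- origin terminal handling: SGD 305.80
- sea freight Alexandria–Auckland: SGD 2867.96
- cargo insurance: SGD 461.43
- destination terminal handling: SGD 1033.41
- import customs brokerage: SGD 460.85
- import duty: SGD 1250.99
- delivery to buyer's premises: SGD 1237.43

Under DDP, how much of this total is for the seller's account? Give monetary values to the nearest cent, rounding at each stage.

Seller's account: SGD 276752.98

DDP: the seller bears all costs including import duty.
Seller's account: goods 267829.50 + inland to port 1169.43 + export clearance 136.18 + origin terminal 305.80 + freight 2867.96 + insurance 461.43 + destination terminal 1033.41 + brokerage 460.85 + duty 1250.99 + delivery 1237.43 = 276752.98
Buyer's account: 0.00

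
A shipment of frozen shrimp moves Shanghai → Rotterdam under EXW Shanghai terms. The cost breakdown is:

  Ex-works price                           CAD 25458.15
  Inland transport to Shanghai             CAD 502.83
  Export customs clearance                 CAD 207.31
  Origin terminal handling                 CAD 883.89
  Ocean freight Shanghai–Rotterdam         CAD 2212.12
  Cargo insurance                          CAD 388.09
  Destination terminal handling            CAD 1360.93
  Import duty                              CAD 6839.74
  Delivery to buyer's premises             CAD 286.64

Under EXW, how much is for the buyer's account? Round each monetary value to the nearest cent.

EXW: the seller makes goods available at their premises; the buyer bears all onward costs.
Seller's account: goods 25458.15 = 25458.15
Buyer's account: inland to port 502.83 + export clearance 207.31 + origin terminal 883.89 + freight 2212.12 + insurance 388.09 + destination terminal 1360.93 + duty 6839.74 + delivery 286.64 = 12681.55

Buyer's account: CAD 12681.55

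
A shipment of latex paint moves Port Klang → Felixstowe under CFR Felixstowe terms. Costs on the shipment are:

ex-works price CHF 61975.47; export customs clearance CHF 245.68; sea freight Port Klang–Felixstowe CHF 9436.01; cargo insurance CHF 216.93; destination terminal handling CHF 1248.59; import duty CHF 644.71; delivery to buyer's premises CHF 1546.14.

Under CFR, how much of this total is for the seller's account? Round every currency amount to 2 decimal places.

Seller's account: CHF 71657.16

CFR: the seller pays costs through ocean freight to the destination port, but not insurance.
Seller's account: goods 61975.47 + export clearance 245.68 + freight 9436.01 = 71657.16
Buyer's account: insurance 216.93 + destination terminal 1248.59 + duty 644.71 + delivery 1546.14 = 3656.37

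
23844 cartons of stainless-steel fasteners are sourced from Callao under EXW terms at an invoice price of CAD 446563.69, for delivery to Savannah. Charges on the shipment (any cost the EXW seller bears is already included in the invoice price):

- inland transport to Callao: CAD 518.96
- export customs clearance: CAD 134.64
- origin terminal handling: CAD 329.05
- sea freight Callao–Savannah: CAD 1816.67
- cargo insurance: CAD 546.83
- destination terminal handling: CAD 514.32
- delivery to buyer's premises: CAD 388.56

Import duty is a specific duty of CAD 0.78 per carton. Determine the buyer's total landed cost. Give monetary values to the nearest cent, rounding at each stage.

Total landed cost: CAD 469411.04

EXW: the seller makes goods available at their premises; the buyer bears all onward costs.
CIF value = EXW price + inland to port + export clearance + origin terminal + freight + insurance = 446563.69 + 518.96 + 134.64 + 329.05 + 1816.67 + 546.83 = 449909.84
Import duty = 23844 × 0.78 = 18598.32
Buyer bears: inland to port 518.96 + export clearance 134.64 + origin terminal 329.05 + freight 1816.67 + insurance 546.83 + destination terminal 514.32 + delivery 388.56 + duty 18598.32 = 22847.35
Landed cost = invoice 446563.69 + 22847.35 = 469411.04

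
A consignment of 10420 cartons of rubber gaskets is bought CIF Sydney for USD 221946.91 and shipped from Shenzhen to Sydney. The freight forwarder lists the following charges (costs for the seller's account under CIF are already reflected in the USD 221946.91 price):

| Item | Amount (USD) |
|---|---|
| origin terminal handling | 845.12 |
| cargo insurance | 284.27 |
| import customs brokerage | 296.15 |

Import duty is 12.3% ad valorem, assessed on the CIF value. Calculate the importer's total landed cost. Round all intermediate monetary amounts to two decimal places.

CIF: the seller pays costs through ocean freight and marine insurance to the destination port.
Already in the invoice (seller's account under CIF): origin terminal, insurance — exclude.
The CIF price already equals the CIF value: 221946.91
Import duty = 221946.91 × 12.3% = 27299.47
Buyer bears: brokerage 296.15 + duty 27299.47 = 27595.62
Landed cost = invoice 221946.91 + 27595.62 = 249542.53

Total landed cost: USD 249542.53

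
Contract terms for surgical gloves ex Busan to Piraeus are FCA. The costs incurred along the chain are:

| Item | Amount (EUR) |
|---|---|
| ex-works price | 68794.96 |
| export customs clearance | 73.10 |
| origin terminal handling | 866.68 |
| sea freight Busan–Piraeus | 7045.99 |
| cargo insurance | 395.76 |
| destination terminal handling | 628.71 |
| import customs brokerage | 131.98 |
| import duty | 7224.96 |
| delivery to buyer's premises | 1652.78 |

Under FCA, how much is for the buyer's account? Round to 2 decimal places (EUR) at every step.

Buyer's account: EUR 17946.86

FCA: the seller delivers export-cleared goods to the carrier; the buyer bears costs from that point.
Seller's account: goods 68794.96 + export clearance 73.10 = 68868.06
Buyer's account: origin terminal 866.68 + freight 7045.99 + insurance 395.76 + destination terminal 628.71 + brokerage 131.98 + duty 7224.96 + delivery 1652.78 = 17946.86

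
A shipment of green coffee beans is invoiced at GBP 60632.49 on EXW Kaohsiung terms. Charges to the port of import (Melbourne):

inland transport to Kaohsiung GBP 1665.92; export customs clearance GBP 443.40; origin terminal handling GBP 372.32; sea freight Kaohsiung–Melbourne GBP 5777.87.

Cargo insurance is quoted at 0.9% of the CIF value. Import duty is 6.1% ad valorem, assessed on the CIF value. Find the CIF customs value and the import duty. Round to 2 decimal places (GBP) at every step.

CIF value: GBP 69517.66; import duty: GBP 4240.58

Let C be the CIF value. C = EXW price + pre-shipment costs + freight + 0.9% × C
C − 0.9% × C = 60632.49 + 1665.92 + 443.40 + 372.32 + 5777.87
0.991 × C = 68892.00
C = 68892.00 / 0.991 = 69517.66
Insurance premium = 0.9% × 69517.66 = 625.66
Import duty = 69517.66 × 6.1% = 4240.58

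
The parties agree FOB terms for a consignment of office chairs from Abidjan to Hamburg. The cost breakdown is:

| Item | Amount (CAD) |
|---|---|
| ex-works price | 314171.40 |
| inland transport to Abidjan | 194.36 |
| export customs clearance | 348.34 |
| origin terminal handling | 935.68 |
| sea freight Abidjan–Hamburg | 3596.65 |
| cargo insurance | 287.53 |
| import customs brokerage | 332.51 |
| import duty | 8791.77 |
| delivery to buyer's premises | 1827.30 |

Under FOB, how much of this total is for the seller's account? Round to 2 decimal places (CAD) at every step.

FOB: the seller bears costs until goods are on board at the origin port; the buyer bears freight, insurance and all costs thereafter.
Seller's account: goods 314171.40 + inland to port 194.36 + export clearance 348.34 + origin terminal 935.68 = 315649.78
Buyer's account: freight 3596.65 + insurance 287.53 + brokerage 332.51 + duty 8791.77 + delivery 1827.30 = 14835.76

Seller's account: CAD 315649.78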